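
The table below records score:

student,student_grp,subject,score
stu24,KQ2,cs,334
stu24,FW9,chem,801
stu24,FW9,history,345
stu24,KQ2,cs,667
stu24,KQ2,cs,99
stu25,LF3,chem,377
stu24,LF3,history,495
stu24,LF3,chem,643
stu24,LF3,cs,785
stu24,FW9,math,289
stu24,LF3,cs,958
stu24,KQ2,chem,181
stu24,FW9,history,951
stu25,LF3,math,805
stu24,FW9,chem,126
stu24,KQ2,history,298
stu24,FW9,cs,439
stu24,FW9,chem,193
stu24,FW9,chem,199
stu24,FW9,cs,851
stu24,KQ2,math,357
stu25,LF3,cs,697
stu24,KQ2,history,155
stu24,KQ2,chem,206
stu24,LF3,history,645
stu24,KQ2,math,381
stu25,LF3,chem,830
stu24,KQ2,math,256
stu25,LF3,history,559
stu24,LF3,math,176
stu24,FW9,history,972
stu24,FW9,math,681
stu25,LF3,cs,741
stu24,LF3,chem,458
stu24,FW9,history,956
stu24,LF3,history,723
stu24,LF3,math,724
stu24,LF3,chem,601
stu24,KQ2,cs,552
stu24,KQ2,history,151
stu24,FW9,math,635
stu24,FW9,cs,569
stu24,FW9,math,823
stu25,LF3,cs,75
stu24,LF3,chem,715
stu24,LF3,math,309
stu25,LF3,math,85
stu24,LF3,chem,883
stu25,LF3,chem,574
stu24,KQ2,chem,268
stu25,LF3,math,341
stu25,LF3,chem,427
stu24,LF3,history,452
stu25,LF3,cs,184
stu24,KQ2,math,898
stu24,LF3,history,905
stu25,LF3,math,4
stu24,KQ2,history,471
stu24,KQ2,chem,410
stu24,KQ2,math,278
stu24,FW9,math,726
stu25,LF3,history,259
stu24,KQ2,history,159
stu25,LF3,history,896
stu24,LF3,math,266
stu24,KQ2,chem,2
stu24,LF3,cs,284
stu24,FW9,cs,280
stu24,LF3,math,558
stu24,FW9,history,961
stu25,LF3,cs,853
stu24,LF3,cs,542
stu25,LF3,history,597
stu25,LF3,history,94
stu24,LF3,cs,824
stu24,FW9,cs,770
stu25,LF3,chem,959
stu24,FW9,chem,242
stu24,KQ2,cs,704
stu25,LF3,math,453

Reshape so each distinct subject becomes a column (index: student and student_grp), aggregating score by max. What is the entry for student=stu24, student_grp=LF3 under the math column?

Rows with student=stu24, student_grp=LF3 and subject=math: score values are 176, 724, 309, 266, 558.
max(176, 724, 309, 266, 558) = 724.

724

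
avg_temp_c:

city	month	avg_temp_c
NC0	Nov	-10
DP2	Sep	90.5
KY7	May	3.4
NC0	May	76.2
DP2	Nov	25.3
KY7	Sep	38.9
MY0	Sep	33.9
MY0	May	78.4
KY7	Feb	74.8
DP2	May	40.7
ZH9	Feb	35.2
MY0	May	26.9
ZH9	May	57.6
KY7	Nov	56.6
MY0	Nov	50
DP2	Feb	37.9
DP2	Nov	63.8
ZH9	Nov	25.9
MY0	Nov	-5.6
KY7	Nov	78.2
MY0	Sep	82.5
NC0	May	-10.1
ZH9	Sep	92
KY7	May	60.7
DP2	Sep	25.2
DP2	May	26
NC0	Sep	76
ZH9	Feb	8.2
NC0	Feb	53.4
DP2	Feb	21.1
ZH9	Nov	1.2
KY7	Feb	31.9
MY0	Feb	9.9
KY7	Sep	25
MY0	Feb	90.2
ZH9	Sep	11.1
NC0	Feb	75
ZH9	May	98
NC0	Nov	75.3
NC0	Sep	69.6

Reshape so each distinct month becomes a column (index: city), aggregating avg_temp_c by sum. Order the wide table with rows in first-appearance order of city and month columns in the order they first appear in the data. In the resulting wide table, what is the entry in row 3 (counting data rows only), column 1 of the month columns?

134.8

With rows in first-appearance order of city, row 3 is city=KY7. month columns in first-appearance order: Nov, Sep, May, Feb; column 1 is Nov.
Long rows with city=KY7, month=Nov: 56.6 + 78.2 = 134.8.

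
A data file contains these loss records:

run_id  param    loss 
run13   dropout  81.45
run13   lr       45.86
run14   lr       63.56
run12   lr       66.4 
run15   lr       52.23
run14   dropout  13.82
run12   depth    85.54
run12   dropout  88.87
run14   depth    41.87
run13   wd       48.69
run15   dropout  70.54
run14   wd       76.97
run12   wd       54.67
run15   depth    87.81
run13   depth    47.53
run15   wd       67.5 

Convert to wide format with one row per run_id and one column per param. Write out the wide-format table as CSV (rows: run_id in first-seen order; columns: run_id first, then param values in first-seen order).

run_id,dropout,lr,depth,wd
run13,81.45,45.86,47.53,48.69
run14,13.82,63.56,41.87,76.97
run12,88.87,66.4,85.54,54.67
run15,70.54,52.23,87.81,67.5

Columns: run_id plus the 4 distinct param values (dropout, lr, depth, wd).
For example, row run13 column dropout takes loss=81.45 from the long row (run13, dropout).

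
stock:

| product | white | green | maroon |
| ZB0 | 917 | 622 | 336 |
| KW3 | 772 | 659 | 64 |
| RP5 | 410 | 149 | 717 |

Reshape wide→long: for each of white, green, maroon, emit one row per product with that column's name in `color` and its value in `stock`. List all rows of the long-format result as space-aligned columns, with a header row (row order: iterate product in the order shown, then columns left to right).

Each (product, column) pair becomes one row: 3 × 3 = 9 rows.
For example, (ZB0, white) → stock=917.

product  color   stock
ZB0      white   917  
ZB0      green   622  
ZB0      maroon  336  
KW3      white   772  
KW3      green   659  
KW3      maroon  64   
RP5      white   410  
RP5      green   149  
RP5      maroon  717  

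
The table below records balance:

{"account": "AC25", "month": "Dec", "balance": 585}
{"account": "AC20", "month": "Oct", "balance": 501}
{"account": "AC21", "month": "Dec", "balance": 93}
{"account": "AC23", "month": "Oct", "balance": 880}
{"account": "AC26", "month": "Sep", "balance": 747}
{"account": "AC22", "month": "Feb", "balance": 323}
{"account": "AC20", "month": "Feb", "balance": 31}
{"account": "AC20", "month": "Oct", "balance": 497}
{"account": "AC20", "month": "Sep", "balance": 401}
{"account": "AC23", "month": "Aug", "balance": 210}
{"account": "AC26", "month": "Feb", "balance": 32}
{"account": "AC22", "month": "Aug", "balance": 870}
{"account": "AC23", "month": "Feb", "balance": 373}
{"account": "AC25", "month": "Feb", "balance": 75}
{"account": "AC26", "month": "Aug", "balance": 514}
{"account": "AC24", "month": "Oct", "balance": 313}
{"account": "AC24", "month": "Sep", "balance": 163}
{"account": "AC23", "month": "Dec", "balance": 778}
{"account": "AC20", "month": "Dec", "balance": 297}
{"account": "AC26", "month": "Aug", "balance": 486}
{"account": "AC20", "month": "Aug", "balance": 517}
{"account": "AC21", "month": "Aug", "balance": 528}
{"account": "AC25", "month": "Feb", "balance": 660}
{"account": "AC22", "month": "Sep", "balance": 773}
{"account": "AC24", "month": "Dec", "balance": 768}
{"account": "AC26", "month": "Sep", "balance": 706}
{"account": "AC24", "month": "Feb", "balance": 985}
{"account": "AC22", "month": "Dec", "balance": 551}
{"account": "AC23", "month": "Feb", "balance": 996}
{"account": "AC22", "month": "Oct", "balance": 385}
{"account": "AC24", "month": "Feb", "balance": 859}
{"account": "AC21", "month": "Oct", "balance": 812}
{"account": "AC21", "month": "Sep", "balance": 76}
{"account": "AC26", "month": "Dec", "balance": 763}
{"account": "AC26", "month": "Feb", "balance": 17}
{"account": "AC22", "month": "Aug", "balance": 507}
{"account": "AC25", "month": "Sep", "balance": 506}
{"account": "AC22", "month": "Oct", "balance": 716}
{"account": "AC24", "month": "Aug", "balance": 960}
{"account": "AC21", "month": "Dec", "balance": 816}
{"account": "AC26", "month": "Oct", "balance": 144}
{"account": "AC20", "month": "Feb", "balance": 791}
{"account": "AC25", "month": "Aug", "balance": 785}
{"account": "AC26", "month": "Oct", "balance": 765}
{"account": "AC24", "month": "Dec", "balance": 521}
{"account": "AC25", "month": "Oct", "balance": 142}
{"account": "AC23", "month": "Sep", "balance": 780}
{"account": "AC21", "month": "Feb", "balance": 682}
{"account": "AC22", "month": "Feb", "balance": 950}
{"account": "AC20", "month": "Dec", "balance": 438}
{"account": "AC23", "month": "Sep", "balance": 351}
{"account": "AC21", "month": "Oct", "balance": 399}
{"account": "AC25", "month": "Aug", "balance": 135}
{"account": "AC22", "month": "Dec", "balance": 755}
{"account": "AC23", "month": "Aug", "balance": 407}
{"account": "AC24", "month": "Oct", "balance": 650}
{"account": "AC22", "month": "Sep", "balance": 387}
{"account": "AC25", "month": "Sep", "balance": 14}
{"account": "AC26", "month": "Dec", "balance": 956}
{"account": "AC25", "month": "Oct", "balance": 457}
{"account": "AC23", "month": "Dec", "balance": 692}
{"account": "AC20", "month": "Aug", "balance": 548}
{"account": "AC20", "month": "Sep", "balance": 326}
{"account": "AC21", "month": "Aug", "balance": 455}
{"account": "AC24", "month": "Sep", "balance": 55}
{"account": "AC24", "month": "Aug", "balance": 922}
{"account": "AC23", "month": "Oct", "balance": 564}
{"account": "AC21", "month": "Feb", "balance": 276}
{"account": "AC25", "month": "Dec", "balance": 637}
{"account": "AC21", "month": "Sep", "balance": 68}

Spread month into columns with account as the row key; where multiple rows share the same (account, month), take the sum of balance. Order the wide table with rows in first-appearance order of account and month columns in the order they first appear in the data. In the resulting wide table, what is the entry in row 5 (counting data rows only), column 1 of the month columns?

1719

With rows in first-appearance order of account, row 5 is account=AC26. month columns in first-appearance order: Dec, Oct, Sep, Feb, Aug; column 1 is Dec.
Long rows with account=AC26, month=Dec: 763 + 956 = 1719.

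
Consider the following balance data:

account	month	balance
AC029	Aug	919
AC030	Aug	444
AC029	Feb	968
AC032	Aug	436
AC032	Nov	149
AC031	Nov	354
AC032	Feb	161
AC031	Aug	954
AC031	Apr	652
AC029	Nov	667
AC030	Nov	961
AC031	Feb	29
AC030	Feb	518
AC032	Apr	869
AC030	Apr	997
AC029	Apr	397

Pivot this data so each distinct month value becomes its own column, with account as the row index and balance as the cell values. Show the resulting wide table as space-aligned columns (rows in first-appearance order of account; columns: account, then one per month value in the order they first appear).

Columns: account plus the 4 distinct month values (Aug, Feb, Nov, Apr).
For example, row AC029 column Aug takes balance=919 from the long row (AC029, Aug).

account  Aug  Feb  Nov  Apr
AC029    919  968  667  397
AC030    444  518  961  997
AC032    436  161  149  869
AC031    954  29   354  652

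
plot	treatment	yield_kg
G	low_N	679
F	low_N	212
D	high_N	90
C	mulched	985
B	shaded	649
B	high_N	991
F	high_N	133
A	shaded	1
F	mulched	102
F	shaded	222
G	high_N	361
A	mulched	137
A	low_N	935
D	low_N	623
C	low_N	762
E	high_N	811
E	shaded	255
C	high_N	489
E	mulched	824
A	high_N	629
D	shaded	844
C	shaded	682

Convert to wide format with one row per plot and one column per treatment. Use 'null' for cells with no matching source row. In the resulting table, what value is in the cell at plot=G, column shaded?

null

No long-format row has plot=G and treatment=shaded, so the cell is null.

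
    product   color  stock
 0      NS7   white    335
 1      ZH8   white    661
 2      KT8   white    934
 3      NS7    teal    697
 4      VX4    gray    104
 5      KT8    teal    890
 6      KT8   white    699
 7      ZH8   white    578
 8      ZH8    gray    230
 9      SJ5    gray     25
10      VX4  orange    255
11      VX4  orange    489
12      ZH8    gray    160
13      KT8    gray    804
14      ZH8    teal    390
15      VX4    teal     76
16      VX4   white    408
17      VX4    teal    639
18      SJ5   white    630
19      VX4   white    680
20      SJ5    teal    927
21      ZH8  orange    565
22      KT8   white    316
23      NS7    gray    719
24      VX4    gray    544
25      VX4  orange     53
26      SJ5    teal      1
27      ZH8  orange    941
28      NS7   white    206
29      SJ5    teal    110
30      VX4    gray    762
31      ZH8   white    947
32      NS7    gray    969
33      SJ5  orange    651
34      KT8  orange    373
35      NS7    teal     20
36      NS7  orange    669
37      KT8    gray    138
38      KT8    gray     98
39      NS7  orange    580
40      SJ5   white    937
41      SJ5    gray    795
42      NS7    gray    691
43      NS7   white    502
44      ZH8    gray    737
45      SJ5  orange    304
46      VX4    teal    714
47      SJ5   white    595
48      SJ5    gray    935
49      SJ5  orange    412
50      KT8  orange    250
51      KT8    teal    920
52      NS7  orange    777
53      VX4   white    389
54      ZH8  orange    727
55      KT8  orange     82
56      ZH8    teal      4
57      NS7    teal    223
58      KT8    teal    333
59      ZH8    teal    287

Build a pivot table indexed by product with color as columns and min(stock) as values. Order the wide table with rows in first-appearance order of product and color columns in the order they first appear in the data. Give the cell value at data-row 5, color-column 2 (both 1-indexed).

1

With rows in first-appearance order of product, row 5 is product=SJ5. color columns in first-appearance order: white, teal, gray, orange; column 2 is teal.
Long rows with product=SJ5, color=teal: min(927, 1, 110) = 1.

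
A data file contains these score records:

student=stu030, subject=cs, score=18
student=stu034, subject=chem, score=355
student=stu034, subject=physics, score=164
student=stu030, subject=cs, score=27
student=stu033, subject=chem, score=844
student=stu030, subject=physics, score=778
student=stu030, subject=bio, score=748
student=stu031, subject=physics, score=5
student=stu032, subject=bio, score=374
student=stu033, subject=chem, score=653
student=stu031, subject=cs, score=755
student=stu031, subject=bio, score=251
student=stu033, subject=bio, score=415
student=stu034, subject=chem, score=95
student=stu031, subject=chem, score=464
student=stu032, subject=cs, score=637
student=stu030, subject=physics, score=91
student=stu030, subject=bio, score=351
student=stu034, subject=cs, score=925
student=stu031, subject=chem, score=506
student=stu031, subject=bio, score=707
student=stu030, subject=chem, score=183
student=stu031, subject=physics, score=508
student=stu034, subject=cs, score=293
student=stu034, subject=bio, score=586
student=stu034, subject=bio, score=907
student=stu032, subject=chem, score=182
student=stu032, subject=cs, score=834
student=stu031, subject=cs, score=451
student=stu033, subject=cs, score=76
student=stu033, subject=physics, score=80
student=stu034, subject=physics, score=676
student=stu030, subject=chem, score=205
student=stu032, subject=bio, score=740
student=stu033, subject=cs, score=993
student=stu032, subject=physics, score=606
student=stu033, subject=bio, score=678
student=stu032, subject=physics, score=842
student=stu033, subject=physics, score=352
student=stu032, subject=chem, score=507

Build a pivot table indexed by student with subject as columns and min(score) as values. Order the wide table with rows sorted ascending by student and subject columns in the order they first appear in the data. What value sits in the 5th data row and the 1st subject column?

With rows sorted ascending by student, row 5 is student=stu034. subject columns in first-appearance order: cs, chem, physics, bio; column 1 is cs.
Long rows with student=stu034, subject=cs: min(925, 293) = 293.

293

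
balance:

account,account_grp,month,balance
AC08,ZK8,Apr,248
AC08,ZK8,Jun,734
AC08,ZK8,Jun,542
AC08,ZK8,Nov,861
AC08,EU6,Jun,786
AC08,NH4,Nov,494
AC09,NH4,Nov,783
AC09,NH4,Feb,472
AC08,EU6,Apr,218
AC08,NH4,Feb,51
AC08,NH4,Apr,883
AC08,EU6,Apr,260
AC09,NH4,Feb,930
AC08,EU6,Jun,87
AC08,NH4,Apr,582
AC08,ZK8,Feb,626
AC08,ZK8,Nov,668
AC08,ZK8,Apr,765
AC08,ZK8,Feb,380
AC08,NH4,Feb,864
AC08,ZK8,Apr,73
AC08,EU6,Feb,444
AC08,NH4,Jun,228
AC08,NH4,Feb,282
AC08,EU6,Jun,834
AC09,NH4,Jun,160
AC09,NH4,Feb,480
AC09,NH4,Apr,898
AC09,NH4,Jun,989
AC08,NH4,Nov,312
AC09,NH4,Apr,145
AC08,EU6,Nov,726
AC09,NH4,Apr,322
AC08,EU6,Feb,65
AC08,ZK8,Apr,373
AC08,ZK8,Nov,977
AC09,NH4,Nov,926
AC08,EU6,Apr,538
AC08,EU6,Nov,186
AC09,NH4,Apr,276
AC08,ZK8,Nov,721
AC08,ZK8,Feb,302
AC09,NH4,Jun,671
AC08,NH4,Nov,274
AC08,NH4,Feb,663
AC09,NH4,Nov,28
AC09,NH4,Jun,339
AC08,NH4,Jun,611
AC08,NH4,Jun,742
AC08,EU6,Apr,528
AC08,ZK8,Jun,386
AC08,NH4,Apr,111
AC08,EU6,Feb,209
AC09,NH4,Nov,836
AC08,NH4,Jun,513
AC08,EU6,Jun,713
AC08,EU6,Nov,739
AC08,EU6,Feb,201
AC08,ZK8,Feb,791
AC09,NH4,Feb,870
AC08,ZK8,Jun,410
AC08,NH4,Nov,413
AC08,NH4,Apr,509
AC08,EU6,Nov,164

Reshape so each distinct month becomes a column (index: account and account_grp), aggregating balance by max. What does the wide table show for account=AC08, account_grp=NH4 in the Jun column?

Rows with account=AC08, account_grp=NH4 and month=Jun: balance values are 228, 611, 742, 513.
max(228, 611, 742, 513) = 742.

742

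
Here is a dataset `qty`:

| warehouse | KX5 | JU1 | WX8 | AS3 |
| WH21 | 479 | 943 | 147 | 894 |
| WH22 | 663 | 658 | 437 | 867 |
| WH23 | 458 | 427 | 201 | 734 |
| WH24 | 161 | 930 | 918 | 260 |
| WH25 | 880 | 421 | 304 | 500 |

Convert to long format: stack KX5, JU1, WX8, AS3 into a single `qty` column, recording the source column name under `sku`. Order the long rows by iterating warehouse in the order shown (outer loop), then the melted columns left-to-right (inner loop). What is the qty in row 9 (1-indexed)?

458

20 rows total (5 × 4). Row 9: index ⌊(9-1)/4⌋ = 2 into warehouse → WH23; (9-1) mod 4 = 0 into the melted columns → KX5.
So row 9 is (WH23, KX5, 458); qty = 458.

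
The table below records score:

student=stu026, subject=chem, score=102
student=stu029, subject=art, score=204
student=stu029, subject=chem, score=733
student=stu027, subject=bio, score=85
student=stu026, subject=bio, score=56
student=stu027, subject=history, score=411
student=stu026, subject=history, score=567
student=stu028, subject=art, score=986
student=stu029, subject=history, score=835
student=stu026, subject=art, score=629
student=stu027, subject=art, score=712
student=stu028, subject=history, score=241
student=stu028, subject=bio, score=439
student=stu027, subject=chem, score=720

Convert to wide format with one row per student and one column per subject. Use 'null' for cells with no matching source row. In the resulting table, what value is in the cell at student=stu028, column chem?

null

No long-format row has student=stu028 and subject=chem, so the cell is null.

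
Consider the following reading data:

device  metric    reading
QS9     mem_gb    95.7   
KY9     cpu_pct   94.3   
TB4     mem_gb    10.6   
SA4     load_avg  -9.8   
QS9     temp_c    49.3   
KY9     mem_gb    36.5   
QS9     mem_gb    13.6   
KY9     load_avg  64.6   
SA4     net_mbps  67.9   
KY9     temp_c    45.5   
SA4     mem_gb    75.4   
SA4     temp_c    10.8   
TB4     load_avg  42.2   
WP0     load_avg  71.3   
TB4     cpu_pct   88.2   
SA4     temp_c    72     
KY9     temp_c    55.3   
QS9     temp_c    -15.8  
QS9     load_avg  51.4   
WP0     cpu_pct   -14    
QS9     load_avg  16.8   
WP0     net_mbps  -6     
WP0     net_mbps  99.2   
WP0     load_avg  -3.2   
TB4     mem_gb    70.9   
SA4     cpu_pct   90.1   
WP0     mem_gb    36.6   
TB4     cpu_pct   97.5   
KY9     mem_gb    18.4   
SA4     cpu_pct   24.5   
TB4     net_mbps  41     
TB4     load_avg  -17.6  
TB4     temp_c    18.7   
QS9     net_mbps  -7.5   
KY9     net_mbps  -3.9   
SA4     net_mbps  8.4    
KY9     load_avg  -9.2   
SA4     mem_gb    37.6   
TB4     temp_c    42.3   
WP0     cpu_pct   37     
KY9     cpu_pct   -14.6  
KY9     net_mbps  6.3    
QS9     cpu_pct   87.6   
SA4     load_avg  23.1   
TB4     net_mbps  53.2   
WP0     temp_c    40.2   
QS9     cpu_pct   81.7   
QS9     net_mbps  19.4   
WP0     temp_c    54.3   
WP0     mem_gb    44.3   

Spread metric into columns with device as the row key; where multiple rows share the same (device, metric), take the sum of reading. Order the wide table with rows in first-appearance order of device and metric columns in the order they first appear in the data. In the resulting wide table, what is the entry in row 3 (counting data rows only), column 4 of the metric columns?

61

With rows in first-appearance order of device, row 3 is device=TB4. metric columns in first-appearance order: mem_gb, cpu_pct, load_avg, temp_c, net_mbps; column 4 is temp_c.
Long rows with device=TB4, metric=temp_c: 18.7 + 42.3 = 61.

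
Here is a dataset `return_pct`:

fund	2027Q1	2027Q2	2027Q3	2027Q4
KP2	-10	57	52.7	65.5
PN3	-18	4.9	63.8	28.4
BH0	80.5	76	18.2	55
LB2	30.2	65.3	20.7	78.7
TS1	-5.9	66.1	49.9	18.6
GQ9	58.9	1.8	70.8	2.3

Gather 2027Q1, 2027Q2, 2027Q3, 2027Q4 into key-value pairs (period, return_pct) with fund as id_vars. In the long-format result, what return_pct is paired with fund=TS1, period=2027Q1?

-5.9

Unpivoting turns each (fund, wide-column) pair into one long row.
The wide cell at row TS1, column 2027Q1 holds -5.9, so the long row (TS1, 2027Q1) has return_pct=-5.9.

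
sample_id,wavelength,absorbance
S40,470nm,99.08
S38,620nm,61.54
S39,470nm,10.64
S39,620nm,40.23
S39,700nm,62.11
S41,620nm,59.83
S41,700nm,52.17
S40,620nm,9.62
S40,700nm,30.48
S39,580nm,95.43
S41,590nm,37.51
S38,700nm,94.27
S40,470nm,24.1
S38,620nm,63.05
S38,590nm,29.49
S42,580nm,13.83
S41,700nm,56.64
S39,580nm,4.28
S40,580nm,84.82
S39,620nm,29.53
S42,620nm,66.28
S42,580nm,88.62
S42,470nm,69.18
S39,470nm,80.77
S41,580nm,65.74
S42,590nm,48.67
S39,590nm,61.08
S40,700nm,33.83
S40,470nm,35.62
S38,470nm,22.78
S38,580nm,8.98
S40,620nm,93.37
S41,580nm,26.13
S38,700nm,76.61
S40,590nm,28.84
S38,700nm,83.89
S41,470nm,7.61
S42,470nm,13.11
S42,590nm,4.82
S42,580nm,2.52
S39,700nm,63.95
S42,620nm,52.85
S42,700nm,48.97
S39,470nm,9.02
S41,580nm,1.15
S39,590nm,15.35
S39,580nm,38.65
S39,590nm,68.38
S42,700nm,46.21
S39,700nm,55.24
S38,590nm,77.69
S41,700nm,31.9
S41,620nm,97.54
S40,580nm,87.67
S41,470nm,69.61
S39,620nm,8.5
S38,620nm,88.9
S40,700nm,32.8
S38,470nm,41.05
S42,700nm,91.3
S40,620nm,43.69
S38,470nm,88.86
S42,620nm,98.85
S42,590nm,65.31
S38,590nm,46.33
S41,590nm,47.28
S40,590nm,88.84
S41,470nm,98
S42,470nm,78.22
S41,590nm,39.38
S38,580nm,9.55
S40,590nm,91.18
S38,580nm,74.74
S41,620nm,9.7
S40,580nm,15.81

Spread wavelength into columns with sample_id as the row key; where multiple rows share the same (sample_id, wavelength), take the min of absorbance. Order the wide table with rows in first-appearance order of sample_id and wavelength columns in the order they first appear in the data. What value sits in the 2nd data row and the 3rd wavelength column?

With rows in first-appearance order of sample_id, row 2 is sample_id=S38. wavelength columns in first-appearance order: 470nm, 620nm, 700nm, 580nm, 590nm; column 3 is 700nm.
Long rows with sample_id=S38, wavelength=700nm: min(94.27, 76.61, 83.89) = 76.61.

76.61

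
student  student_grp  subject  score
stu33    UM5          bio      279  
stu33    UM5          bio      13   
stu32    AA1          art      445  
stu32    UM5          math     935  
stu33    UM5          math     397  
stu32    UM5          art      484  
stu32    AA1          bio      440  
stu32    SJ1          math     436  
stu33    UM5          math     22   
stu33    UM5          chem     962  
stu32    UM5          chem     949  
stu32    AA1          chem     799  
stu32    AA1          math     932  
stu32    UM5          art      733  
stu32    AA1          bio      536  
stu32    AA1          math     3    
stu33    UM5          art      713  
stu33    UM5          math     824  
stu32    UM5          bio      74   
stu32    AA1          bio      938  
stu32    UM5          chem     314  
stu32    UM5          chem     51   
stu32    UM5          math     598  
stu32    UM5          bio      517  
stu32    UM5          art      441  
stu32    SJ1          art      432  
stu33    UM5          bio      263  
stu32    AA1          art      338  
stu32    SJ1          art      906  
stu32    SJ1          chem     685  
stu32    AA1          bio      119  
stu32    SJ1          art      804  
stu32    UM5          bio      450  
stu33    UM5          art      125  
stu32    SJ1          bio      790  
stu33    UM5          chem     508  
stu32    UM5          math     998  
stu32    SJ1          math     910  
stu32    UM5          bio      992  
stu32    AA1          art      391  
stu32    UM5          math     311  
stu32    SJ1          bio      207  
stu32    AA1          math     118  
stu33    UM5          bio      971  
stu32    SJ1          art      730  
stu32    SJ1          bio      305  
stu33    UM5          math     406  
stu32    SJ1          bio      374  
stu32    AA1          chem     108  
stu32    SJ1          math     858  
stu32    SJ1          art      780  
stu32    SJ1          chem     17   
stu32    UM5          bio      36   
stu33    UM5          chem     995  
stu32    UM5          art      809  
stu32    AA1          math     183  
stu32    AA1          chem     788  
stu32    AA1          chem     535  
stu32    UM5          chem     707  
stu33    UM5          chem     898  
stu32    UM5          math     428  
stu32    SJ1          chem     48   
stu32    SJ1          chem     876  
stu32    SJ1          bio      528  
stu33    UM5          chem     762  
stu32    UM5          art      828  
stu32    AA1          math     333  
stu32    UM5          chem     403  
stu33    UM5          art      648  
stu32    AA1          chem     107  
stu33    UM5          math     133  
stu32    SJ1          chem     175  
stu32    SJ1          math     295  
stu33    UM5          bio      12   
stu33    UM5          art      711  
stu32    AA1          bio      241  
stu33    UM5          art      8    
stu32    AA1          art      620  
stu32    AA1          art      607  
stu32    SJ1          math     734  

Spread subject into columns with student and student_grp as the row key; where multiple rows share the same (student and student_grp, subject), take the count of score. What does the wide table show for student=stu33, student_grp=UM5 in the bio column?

Rows with student=stu33, student_grp=UM5 and subject=bio: score values are 279, 13, 263, 971, 12.
5 rows match — count = 5.

5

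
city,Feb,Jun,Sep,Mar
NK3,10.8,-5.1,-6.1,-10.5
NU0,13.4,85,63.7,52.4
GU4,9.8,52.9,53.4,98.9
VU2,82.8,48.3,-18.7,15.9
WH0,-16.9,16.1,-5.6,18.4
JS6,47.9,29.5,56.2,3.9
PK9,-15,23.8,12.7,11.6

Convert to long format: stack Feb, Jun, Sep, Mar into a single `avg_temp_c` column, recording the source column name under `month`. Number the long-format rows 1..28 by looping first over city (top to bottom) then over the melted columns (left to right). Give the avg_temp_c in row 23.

28 rows total (7 × 4). Row 23: index ⌊(23-1)/4⌋ = 5 into city → JS6; (23-1) mod 4 = 2 into the melted columns → Sep.
So row 23 is (JS6, Sep, 56.2); avg_temp_c = 56.2.

56.2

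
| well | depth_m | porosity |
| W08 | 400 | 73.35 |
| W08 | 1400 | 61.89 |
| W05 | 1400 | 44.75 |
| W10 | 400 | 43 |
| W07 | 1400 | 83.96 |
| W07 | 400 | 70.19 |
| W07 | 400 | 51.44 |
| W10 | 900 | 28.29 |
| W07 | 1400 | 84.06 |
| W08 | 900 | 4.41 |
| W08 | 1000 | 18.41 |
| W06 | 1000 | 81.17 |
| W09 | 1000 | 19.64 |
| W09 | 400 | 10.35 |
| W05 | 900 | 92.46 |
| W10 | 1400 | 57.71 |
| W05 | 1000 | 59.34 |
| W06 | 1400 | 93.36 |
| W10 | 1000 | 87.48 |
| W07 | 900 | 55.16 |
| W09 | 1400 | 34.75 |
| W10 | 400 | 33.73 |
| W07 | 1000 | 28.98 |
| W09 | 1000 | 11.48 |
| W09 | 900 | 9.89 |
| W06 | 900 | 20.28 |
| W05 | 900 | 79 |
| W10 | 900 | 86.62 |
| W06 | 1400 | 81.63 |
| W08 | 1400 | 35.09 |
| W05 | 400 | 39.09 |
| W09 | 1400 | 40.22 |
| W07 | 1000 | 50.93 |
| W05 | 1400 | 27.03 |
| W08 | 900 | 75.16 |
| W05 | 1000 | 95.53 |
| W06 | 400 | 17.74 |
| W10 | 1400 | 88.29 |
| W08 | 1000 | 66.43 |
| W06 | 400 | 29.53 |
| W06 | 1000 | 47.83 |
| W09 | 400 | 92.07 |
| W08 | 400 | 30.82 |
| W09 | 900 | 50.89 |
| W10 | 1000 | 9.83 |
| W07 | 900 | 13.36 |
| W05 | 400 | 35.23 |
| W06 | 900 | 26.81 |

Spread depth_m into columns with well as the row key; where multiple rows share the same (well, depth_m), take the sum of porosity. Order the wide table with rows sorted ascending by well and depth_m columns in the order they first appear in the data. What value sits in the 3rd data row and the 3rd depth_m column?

68.52

With rows sorted ascending by well, row 3 is well=W07. depth_m columns in first-appearance order: 400, 1400, 900, 1000; column 3 is 900.
Long rows with well=W07, depth_m=900: 55.16 + 13.36 = 68.52.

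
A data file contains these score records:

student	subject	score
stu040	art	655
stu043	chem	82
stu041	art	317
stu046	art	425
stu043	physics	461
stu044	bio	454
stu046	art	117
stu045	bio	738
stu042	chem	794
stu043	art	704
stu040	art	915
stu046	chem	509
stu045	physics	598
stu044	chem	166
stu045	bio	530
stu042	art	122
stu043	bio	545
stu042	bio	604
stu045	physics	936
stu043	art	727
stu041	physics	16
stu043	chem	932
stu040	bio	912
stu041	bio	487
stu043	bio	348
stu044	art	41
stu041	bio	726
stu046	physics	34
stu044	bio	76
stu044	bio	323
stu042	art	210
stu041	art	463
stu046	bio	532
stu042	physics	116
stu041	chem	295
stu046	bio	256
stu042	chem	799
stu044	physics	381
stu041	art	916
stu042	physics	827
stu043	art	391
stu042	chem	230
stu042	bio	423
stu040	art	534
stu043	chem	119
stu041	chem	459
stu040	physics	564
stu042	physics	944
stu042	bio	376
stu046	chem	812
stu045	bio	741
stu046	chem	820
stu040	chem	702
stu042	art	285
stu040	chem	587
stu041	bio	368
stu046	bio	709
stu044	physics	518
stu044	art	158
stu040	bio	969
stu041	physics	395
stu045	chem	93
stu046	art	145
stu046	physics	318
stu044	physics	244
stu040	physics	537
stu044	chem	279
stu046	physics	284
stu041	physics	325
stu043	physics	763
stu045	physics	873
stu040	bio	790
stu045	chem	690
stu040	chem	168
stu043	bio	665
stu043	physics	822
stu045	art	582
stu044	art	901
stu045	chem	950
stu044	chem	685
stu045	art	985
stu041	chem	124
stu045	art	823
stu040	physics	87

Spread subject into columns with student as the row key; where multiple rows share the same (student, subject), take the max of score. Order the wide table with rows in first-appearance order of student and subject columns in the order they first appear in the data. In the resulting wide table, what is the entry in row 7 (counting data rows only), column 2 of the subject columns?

With rows in first-appearance order of student, row 7 is student=stu042. subject columns in first-appearance order: art, chem, physics, bio; column 2 is chem.
Long rows with student=stu042, subject=chem: max(794, 799, 230) = 799.

799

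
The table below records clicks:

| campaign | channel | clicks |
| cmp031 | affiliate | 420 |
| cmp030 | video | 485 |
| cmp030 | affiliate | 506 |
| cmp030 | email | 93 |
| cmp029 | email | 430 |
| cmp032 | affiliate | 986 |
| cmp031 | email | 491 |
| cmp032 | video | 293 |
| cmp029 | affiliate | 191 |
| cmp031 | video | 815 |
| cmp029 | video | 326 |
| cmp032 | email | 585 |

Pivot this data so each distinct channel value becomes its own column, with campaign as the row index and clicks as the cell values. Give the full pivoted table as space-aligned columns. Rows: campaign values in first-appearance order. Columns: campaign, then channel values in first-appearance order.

Columns: campaign plus the 3 distinct channel values (affiliate, video, email).
For example, row cmp031 column affiliate takes clicks=420 from the long row (cmp031, affiliate).

campaign  affiliate  video  email
cmp031    420        815    491  
cmp030    506        485    93   
cmp029    191        326    430  
cmp032    986        293    585  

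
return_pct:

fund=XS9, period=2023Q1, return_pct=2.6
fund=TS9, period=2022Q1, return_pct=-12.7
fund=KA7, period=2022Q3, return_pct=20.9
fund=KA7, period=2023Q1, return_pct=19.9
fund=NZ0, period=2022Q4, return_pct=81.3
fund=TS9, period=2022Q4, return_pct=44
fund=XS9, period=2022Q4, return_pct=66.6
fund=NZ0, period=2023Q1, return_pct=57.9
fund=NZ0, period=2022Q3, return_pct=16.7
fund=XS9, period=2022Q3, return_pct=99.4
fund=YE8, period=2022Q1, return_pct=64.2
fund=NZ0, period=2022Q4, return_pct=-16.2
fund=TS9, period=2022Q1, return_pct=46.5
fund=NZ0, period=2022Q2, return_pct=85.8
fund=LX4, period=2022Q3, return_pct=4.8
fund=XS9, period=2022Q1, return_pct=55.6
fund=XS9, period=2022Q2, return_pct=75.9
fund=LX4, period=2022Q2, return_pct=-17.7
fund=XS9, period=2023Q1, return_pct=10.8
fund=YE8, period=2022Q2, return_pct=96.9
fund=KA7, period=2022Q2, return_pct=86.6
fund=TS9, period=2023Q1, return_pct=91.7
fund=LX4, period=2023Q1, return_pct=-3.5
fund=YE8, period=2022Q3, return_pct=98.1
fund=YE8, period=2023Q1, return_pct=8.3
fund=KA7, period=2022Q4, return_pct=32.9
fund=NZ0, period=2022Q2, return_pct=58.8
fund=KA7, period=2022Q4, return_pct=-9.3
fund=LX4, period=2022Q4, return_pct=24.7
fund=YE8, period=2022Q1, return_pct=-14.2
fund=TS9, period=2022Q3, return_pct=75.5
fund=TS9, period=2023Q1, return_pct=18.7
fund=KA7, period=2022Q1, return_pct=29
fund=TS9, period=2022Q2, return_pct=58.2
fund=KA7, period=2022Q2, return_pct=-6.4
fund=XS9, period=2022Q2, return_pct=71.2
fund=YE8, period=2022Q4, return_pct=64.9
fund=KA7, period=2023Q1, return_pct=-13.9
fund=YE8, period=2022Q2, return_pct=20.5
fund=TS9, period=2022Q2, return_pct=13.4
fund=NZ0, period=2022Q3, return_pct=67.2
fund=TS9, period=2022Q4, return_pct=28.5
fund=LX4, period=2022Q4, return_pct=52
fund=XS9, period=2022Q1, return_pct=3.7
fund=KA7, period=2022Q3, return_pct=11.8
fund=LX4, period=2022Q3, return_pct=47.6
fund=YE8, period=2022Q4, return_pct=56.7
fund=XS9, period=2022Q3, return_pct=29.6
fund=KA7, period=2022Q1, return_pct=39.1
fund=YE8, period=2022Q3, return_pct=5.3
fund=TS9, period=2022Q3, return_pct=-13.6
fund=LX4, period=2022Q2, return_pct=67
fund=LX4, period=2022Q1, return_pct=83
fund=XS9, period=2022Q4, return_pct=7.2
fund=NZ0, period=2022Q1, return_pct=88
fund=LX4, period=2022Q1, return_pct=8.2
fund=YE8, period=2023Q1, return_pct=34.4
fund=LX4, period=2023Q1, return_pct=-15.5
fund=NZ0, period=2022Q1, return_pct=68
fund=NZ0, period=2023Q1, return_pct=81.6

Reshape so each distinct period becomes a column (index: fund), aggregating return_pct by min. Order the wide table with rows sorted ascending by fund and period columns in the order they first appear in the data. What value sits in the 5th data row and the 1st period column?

With rows sorted ascending by fund, row 5 is fund=XS9. period columns in first-appearance order: 2023Q1, 2022Q1, 2022Q3, 2022Q4, 2022Q2; column 1 is 2023Q1.
Long rows with fund=XS9, period=2023Q1: min(2.6, 10.8) = 2.6.

2.6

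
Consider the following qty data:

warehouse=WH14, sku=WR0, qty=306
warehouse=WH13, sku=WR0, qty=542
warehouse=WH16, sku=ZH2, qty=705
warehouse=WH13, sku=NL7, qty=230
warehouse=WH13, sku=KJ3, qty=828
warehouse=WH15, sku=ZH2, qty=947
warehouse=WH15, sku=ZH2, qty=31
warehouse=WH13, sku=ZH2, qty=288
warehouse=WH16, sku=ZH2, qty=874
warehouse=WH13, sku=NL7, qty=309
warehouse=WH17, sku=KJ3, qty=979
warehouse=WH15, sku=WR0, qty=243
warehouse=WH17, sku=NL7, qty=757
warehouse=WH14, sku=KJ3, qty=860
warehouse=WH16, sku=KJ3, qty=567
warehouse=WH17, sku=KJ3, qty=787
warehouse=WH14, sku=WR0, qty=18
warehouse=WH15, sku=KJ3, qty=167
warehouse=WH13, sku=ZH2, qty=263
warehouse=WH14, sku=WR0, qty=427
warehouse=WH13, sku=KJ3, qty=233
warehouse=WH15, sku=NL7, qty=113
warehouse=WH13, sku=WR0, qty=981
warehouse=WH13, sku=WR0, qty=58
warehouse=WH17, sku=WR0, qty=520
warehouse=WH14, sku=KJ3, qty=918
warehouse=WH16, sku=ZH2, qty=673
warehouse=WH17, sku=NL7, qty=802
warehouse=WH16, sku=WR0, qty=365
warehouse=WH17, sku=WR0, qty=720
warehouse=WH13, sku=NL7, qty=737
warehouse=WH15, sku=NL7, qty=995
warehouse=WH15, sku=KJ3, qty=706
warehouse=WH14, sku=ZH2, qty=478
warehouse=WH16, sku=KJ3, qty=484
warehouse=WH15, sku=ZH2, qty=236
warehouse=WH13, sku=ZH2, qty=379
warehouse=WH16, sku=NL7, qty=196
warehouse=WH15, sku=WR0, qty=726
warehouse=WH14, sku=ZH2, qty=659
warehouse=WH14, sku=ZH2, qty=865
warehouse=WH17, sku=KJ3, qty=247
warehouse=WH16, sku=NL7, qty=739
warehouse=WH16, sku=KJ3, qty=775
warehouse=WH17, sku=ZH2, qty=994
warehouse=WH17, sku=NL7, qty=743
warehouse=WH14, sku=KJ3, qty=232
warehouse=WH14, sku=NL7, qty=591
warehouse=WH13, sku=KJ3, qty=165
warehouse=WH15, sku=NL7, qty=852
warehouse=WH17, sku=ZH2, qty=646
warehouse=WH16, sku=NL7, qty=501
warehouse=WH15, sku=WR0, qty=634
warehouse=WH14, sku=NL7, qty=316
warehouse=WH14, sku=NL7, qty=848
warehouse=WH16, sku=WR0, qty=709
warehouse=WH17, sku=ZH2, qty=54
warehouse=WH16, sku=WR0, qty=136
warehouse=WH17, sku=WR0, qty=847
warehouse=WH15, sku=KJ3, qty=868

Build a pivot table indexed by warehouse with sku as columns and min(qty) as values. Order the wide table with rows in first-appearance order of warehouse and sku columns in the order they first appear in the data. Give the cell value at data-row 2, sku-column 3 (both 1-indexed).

With rows in first-appearance order of warehouse, row 2 is warehouse=WH13. sku columns in first-appearance order: WR0, ZH2, NL7, KJ3; column 3 is NL7.
Long rows with warehouse=WH13, sku=NL7: min(230, 309, 737) = 230.

230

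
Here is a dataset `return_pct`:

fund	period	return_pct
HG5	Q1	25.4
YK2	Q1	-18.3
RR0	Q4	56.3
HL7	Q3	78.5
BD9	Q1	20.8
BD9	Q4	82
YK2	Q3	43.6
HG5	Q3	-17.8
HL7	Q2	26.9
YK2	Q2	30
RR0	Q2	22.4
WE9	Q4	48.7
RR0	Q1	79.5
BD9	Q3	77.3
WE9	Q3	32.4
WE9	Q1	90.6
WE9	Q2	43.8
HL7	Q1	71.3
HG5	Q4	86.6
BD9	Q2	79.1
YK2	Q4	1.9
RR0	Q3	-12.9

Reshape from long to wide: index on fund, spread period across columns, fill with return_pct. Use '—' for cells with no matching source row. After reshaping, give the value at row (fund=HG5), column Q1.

25.4

The long row with fund=HG5, period=Q1 has return_pct=25.4.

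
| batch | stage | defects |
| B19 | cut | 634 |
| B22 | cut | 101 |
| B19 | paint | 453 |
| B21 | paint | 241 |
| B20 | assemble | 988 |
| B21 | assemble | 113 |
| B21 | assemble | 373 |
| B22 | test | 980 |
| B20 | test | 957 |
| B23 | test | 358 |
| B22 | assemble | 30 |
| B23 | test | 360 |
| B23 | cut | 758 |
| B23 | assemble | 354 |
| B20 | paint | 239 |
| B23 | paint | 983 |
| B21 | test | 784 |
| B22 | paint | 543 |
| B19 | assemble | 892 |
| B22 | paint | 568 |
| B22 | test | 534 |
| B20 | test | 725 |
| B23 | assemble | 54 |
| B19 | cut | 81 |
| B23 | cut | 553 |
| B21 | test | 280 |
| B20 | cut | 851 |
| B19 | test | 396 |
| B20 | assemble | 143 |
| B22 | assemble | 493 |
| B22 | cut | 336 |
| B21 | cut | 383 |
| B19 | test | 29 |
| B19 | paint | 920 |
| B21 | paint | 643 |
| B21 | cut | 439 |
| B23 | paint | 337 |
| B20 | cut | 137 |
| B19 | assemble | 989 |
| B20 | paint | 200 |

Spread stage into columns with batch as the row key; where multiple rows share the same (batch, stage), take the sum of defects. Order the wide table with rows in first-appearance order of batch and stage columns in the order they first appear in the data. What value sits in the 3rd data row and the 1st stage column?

822

With rows in first-appearance order of batch, row 3 is batch=B21. stage columns in first-appearance order: cut, paint, assemble, test; column 1 is cut.
Long rows with batch=B21, stage=cut: 383 + 439 = 822.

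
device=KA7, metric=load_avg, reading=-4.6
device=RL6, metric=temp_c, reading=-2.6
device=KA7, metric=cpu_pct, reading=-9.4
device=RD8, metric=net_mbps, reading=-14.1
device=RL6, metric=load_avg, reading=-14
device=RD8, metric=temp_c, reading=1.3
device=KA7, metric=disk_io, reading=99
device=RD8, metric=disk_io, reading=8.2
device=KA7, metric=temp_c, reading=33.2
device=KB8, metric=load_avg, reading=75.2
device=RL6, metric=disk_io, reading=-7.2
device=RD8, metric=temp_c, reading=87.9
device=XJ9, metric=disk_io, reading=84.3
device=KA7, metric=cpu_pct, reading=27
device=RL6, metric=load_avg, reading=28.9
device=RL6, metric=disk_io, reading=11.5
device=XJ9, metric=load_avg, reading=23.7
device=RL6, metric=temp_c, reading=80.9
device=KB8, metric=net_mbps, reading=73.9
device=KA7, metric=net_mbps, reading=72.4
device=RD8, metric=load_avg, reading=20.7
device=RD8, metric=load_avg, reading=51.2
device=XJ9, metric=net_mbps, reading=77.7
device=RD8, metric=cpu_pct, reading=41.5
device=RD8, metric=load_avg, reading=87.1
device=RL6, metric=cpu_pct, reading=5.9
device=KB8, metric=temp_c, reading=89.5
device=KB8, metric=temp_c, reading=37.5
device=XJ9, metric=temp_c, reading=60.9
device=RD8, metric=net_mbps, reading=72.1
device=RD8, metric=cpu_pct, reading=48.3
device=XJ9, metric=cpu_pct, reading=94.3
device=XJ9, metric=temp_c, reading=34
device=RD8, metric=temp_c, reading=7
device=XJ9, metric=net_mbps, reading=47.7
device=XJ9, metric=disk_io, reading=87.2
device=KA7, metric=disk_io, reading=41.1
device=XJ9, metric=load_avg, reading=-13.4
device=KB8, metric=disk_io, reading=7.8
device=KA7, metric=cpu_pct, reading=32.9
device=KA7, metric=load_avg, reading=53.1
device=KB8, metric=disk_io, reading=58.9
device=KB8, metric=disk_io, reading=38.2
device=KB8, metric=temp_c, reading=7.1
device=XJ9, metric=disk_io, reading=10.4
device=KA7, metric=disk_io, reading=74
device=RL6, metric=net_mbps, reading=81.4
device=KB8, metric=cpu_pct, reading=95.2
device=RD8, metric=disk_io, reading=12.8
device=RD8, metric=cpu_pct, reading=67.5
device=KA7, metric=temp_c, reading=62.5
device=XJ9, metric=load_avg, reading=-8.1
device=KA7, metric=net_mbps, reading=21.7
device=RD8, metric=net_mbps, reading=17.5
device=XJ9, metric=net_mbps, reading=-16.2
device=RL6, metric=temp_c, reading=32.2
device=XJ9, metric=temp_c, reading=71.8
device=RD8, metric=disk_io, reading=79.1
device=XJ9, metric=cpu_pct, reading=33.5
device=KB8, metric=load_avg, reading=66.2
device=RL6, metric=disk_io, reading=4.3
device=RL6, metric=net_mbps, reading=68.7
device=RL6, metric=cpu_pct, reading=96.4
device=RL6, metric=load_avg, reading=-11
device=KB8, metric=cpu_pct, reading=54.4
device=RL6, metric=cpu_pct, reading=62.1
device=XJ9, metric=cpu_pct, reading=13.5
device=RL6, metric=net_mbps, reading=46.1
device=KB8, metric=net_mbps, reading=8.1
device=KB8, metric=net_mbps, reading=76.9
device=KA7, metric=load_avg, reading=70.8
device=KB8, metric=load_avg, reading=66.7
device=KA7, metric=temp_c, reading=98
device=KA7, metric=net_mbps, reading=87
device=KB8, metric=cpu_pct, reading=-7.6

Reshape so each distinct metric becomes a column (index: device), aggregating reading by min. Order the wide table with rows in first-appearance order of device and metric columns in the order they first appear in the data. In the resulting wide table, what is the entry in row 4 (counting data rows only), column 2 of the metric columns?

7.1

With rows in first-appearance order of device, row 4 is device=KB8. metric columns in first-appearance order: load_avg, temp_c, cpu_pct, net_mbps, disk_io; column 2 is temp_c.
Long rows with device=KB8, metric=temp_c: min(89.5, 37.5, 7.1) = 7.1.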